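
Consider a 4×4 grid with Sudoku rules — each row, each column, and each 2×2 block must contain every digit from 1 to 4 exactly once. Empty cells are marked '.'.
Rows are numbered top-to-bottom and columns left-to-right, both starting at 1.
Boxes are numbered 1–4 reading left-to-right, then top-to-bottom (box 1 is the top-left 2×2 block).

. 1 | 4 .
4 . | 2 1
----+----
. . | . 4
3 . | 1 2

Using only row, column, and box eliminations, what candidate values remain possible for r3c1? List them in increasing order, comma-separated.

1,2

Row 3 already contains {4}.
Column 1 already contains {3, 4}.
Its 2×2 block (box 3) already contains {3}.
Removing those from 1–4 leaves {1, 2} as the candidates for r3c1.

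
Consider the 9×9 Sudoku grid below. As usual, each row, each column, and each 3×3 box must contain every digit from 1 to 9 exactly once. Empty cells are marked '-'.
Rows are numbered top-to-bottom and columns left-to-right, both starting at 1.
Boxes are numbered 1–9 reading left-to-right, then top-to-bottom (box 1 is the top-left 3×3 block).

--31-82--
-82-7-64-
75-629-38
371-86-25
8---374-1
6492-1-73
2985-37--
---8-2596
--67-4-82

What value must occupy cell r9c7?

Cell r9c7 itself could take any of {1, 3} by direct elimination.
Consider where 3 can go in column 7.
r3c7 is out (row 3 already has a 3).
r4c7 is out (row 4 already has a 3).
r6c7 is out (row 6 already has a 3).
So the only cell in column 7 that can hold 3 is r9c7.
Therefore r9c7 = 3.

3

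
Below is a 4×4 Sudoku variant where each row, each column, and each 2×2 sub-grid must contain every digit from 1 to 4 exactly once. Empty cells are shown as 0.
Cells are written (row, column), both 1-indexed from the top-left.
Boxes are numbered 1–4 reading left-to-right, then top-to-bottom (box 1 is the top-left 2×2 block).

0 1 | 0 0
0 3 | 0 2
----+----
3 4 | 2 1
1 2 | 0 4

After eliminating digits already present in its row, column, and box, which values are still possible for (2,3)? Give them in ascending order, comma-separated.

Row 2 already contains {2, 3}.
Column 3 already contains {2}.
Its 2×2 block (box 2) already contains {2}.
Removing those from 1–4 leaves {1, 4} as the candidates for (2,3).

1,4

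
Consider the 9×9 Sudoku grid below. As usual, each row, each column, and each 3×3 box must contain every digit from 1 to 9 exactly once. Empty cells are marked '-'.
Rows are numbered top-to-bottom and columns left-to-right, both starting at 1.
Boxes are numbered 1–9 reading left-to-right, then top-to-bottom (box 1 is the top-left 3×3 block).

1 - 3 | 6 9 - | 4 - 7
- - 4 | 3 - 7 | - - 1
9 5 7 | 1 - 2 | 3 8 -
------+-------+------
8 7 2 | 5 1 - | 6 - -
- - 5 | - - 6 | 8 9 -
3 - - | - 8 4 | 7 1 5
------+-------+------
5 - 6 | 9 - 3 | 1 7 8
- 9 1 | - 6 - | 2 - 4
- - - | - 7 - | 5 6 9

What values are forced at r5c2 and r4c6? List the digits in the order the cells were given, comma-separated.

For r5c2:
  Consider where 1 can go in column 2.
  r1c2 is out (row 1 already has a 1).
  r2c2 is out (row 2 already has a 1).
  r6c2 is out (row 6 already has a 1).
  r7c2 is out (row 7 already has a 1).
  r9c2 is out (box 7 already has a 1).
  So the only cell in column 2 that can hold 1 is r5c2.
  So r5c2 = 1.
For r4c6:
  Row 4 already contains {1, 2, 5, 6, 7, 8}.
  Column 6 already contains {2, 3, 4, 6, 7}.
  Its 3×3 block (box 5) already contains {1, 4, 5, 6, 8}.
  The only value from 1–9 not eliminated is 9, so r4c6 = 9.

1,9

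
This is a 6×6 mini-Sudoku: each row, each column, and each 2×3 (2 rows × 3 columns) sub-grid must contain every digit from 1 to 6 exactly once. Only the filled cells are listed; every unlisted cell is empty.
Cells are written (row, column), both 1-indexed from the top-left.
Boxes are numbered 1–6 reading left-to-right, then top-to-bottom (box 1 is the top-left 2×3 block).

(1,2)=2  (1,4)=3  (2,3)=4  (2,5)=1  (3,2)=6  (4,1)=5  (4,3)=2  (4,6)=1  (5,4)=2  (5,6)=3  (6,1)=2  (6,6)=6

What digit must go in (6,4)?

1

Cell (6,4) itself could take any of {1, 4, 5} by direct elimination.
Consider where 1 can go in column 4.
(2,4) is out (row 2 already has a 1).
(3,4) is out (box 4 already has a 1).
(4,4) is out (row 4 already has a 1).
So the only cell in column 4 that can hold 1 is (6,4).
Therefore (6,4) = 1.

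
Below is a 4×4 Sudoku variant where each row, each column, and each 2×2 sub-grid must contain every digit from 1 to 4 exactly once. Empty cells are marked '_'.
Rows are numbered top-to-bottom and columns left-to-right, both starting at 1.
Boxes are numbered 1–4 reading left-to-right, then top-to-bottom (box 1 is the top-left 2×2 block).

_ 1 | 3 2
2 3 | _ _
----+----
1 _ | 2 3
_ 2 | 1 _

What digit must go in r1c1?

Row 1 already contains {1, 2, 3}.
Column 1 already contains {1, 2}.
Its 2×2 block (box 1) already contains {1, 2, 3}.
The only value from 1–4 not eliminated is 4, so r1c1 = 4.

4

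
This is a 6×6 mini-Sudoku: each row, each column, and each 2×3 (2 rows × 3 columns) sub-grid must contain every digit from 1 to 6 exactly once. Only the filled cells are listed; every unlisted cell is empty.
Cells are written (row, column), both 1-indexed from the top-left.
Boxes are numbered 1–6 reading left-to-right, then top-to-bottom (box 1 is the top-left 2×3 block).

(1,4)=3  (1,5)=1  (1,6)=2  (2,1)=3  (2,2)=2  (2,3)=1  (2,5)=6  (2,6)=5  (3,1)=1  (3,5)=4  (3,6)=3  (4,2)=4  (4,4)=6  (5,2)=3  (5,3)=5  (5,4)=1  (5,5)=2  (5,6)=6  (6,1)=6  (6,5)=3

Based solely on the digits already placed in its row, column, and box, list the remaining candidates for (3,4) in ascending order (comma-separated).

2,5

Row 3 already contains {1, 3, 4}.
Column 4 already contains {1, 3, 6}.
Its 2×3 block (box 4) already contains {3, 4, 6}.
Removing those from 1–6 leaves {2, 5} as the candidates for (3,4).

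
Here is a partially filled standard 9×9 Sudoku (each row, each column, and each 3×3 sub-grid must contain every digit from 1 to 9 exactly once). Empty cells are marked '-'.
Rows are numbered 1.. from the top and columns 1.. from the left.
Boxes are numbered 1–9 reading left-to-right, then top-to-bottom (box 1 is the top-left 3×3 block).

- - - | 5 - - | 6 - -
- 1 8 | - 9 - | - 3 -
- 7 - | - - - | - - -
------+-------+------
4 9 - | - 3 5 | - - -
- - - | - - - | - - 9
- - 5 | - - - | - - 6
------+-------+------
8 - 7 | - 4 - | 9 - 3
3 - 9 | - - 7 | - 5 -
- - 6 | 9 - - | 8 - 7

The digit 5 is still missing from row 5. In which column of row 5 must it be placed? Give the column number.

7

Consider where 5 can go in row 5.
row 5, column 1 is out (box 4 already has a 5). row 5, column 2 is out (box 4 already has a 5). row 5, column 3 is out (column 3 already has a 5). row 5, column 4 is out (column 4 already has a 5). The remaining empty cells in row 5 are similarly blocked.
So the only cell in row 5 that can hold 5 is row 5, column 7.
That is column 7.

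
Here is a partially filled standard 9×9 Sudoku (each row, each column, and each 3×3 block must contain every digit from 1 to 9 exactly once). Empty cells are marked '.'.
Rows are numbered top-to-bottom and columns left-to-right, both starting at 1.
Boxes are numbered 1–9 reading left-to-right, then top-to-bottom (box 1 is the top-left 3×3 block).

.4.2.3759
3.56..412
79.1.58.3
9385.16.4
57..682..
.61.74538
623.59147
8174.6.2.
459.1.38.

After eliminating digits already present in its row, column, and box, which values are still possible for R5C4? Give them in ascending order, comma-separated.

Row 5 already contains {2, 5, 6, 7, 8}.
Column 4 already contains {1, 2, 4, 5, 6}.
Its 3×3 block (box 5) already contains {1, 4, 5, 6, 7, 8}.
Removing those from 1–9 leaves {3, 9} as the candidates for R5C4.

3,9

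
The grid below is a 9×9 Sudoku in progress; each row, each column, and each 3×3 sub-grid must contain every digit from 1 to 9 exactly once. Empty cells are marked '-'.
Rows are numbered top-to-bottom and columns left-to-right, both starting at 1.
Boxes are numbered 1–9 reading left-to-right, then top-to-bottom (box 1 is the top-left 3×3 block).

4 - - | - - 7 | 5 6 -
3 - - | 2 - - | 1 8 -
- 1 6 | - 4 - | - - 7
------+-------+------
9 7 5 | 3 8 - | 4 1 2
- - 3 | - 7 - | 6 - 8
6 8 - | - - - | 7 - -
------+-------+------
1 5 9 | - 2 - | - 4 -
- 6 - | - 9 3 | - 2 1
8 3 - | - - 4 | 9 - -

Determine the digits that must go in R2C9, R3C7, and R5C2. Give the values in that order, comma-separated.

For R2C9:
  Consider where 4 can go in column 9.
  R1C9 is out (row 1 already has a 4).
  R6C9 is out (box 6 already has a 4).
  R7C9 is out (row 7 already has a 4).
  R9C9 is out (row 9 already has a 4).
  So the only cell in column 9 that can hold 4 is R2C9.
  So R2C9 = 4.
For R3C7:
  Consider where 2 can go in column 7.
  R7C7 is out (row 7 already has a 2).
  R8C7 is out (row 8 already has a 2).
  So the only cell in column 7 that can hold 2 is R3C7.
  So R3C7 = 2.
For R5C2:
  Consider where 4 can go in column 2.
  R1C2 is out (row 1 already has a 4).
  R2C2 is out (box 1 already has a 4).
  So the only cell in column 2 that can hold 4 is R5C2.
  So R5C2 = 4.

4,2,4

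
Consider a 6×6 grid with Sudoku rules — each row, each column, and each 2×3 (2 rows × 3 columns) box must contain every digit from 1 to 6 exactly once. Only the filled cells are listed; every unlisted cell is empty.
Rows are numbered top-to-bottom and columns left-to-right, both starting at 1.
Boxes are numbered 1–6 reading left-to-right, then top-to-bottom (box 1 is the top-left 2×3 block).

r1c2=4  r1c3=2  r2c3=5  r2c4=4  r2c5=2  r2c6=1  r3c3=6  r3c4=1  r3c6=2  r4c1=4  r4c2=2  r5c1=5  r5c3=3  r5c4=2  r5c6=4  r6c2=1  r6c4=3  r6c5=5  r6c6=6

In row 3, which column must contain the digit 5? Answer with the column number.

2

Consider where 5 can go in row 3.
r3c1 is out (column 1 already has a 5).
r3c5 is out (column 5 already has a 5).
So the only cell in row 3 that can hold 5 is r3c2.
That is column 2.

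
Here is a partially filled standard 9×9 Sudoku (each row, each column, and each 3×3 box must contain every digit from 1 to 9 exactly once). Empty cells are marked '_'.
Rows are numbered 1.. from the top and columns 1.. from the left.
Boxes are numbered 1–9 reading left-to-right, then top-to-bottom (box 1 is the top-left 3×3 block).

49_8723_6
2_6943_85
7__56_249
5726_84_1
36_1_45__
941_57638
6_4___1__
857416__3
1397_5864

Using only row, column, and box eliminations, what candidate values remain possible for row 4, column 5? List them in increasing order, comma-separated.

Row 4 already contains {1, 2, 4, 5, 6, 7, 8}.
Column 5 already contains {1, 4, 5, 6, 7}.
Its 3×3 block (box 5) already contains {1, 4, 5, 6, 7, 8}.
Removing those from 1–9 leaves {3, 9} as the candidates for row 4, column 5.

3,9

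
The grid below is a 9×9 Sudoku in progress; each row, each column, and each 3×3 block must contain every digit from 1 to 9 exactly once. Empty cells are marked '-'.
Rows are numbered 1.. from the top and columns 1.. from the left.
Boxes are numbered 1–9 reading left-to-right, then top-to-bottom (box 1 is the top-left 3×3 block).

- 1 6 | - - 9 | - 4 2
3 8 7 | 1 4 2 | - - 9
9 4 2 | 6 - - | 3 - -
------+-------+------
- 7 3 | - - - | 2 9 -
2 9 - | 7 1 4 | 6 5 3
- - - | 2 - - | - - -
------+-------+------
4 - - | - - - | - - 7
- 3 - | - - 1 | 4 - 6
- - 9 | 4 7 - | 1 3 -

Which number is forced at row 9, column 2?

Cell row 9, column 2 itself could take any of {2, 5, 6} by direct elimination.
Consider where 2 can go in row 9.
row 9, column 1 is out (column 1 already has a 2).
row 9, column 6 is out (column 6 already has a 2).
row 9, column 9 is out (column 9 already has a 2).
So the only cell in row 9 that can hold 2 is row 9, column 2.
Therefore row 9, column 2 = 2.

2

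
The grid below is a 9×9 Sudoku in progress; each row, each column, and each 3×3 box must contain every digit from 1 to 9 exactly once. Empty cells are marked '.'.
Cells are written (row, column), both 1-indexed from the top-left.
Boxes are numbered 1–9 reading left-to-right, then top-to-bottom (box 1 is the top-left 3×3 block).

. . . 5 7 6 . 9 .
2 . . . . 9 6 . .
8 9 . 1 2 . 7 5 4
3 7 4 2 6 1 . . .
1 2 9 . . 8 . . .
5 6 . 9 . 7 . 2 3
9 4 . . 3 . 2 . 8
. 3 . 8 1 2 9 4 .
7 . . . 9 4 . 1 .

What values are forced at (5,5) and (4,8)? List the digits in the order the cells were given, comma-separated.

For (5,5):
  Consider where 5 can go in column 5.
  (2,5) is out (box 2 already has a 5).
  (6,5) is out (row 6 already has a 5).
  So the only cell in column 5 that can hold 5 is (5,5).
  So (5,5) = 5.
For (4,8):
  Row 4 already contains {1, 2, 3, 4, 6, 7}.
  Column 8 already contains {1, 2, 4, 5, 9}.
  Its 3×3 block (box 6) already contains {2, 3}.
  The only value from 1–9 not eliminated is 8, so (4,8) = 8.

5,8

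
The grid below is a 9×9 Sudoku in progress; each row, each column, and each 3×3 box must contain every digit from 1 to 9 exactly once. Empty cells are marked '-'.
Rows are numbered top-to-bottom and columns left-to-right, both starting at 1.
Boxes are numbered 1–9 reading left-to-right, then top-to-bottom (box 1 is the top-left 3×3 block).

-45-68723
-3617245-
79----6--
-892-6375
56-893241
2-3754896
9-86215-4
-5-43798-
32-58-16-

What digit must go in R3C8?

1

Row 3 already contains {6, 7, 9}.
Column 8 already contains {2, 4, 5, 6, 7, 8, 9}.
Its 3×3 block (box 3) already contains {2, 3, 4, 5, 6, 7}.
The only value from 1–9 not eliminated is 1, so R3C8 = 1.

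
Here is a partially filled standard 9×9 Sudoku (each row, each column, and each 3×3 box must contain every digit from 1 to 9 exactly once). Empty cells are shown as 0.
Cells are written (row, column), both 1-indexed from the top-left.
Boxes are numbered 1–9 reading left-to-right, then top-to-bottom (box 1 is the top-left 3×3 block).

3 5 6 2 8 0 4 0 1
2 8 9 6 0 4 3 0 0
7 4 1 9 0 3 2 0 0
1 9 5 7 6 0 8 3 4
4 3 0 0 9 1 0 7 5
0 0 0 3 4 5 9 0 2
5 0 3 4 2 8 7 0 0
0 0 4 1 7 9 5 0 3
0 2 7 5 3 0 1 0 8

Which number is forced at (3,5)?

5

Row 3 already contains {1, 2, 3, 4, 7, 9}.
Column 5 already contains {2, 3, 4, 6, 7, 8, 9}.
Its 3×3 block (box 2) already contains {2, 3, 4, 6, 8, 9}.
The only value from 1–9 not eliminated is 5, so (3,5) = 5.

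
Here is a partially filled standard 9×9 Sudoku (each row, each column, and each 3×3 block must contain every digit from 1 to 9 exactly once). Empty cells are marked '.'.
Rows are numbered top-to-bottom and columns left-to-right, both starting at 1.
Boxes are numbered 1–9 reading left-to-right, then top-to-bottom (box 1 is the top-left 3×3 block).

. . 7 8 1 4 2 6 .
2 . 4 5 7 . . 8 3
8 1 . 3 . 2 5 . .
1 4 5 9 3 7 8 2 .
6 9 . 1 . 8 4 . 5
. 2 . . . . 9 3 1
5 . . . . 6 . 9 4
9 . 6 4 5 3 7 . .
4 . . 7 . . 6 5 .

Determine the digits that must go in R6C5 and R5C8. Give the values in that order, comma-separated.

For R6C5:
  Consider where 4 can go in column 5.
  R3C5 is out (box 2 already has a 4).
  R5C5 is out (row 5 already has a 4).
  R7C5 is out (row 7 already has a 4).
  R9C5 is out (row 9 already has a 4).
  So the only cell in column 5 that can hold 4 is R6C5.
  So R6C5 = 4.
For R5C8:
  Row 5 already contains {1, 4, 5, 6, 8, 9}.
  Column 8 already contains {2, 3, 5, 6, 8, 9}.
  Its 3×3 block (box 6) already contains {1, 2, 3, 4, 5, 8, 9}.
  The only value from 1–9 not eliminated is 7, so R5C8 = 7.

4,7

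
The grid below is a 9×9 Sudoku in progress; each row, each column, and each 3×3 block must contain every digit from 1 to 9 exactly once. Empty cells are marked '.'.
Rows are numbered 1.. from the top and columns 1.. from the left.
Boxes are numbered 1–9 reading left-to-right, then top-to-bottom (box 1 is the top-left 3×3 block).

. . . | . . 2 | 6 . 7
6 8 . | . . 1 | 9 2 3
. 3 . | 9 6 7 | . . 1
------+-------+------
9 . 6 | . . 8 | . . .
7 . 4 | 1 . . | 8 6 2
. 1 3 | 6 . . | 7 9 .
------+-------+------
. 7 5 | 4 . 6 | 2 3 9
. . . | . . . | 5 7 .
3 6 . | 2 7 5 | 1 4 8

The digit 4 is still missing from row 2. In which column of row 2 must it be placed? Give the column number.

5

Consider where 4 can go in row 2.
row 2, column 3 is out (column 3 already has a 4).
row 2, column 4 is out (column 4 already has a 4).
So the only cell in row 2 that can hold 4 is row 2, column 5.
That is column 5.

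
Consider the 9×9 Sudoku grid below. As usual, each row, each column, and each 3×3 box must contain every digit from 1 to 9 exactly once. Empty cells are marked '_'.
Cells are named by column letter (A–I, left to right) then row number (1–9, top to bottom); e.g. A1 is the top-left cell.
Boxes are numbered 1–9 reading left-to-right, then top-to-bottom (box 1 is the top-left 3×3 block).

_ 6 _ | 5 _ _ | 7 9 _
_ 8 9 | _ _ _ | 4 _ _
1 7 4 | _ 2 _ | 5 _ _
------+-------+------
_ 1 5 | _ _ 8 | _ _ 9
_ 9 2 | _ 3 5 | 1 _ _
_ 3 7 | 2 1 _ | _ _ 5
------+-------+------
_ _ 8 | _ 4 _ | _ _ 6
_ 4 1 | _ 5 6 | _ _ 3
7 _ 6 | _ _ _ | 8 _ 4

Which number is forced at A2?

5

Cell A2 itself could take any of {2, 3, 5} by direct elimination.
Consider where 5 can go in box 1.
A1 is out (row 1 already has a 5).
C1 is out (row 1 already has a 5).
So the only cell in box 1 that can hold 5 is A2.
Therefore A2 = 5.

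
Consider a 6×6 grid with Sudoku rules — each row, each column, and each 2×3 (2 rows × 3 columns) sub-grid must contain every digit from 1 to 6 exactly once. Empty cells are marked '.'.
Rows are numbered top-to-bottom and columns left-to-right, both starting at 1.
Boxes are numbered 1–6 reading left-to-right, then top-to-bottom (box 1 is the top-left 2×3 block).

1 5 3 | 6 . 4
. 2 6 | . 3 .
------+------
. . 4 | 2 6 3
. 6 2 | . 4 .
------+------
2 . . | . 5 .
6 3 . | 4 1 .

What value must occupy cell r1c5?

Row 1 already contains {1, 3, 4, 5, 6}.
Column 5 already contains {1, 3, 4, 5, 6}.
Its 2×3 block (box 2) already contains {3, 4, 6}.
The only value from 1–6 not eliminated is 2, so r1c5 = 2.

2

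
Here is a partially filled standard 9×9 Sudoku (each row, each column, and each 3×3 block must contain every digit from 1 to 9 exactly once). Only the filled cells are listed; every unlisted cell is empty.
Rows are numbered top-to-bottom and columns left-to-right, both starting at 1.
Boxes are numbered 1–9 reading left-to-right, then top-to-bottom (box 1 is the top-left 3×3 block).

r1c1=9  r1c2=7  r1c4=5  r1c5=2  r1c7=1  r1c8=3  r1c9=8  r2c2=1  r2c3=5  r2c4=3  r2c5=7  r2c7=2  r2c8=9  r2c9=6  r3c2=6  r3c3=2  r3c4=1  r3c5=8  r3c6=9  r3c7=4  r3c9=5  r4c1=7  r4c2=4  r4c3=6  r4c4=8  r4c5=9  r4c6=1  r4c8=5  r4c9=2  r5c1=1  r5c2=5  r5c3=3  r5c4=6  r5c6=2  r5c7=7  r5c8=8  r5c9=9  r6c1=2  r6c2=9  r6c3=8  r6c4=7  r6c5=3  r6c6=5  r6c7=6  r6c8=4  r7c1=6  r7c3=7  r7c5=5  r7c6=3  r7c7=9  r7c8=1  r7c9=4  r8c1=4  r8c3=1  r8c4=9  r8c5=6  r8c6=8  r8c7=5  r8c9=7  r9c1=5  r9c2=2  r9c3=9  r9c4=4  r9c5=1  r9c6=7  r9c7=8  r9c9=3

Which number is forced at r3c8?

Row 3 already contains {1, 2, 4, 5, 6, 8, 9}.
Column 8 already contains {1, 3, 4, 5, 8, 9}.
Its 3×3 block (box 3) already contains {1, 2, 3, 4, 5, 6, 8, 9}.
The only value from 1–9 not eliminated is 7, so r3c8 = 7.

7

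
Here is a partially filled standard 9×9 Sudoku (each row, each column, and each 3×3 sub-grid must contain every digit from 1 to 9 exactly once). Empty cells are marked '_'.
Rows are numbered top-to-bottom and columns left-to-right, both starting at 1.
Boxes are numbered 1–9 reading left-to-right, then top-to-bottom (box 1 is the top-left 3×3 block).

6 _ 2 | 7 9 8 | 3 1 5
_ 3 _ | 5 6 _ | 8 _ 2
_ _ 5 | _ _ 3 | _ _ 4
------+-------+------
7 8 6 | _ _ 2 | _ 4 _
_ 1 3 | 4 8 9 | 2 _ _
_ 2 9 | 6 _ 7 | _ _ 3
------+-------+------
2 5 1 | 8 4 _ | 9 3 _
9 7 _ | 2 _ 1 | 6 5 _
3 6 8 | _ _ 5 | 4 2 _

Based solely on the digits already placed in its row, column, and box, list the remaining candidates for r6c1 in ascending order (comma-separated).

4,5

Row 6 already contains {2, 3, 6, 7, 9}.
Column 1 already contains {2, 3, 6, 7, 9}.
Its 3×3 block (box 4) already contains {1, 2, 3, 6, 7, 8, 9}.
Removing those from 1–9 leaves {4, 5} as the candidates for r6c1.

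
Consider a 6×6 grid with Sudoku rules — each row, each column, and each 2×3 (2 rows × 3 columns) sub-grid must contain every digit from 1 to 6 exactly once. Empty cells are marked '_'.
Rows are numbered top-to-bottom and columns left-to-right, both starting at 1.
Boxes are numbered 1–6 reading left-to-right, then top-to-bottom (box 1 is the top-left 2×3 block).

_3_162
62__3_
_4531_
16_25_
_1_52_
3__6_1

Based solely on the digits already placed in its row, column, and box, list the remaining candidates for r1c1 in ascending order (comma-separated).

Row 1 already contains {1, 2, 3, 6}.
Column 1 already contains {1, 3, 6}.
Its 2×3 block (box 1) already contains {2, 3, 6}.
Removing those from 1–6 leaves {4, 5} as the candidates for r1c1.

4,5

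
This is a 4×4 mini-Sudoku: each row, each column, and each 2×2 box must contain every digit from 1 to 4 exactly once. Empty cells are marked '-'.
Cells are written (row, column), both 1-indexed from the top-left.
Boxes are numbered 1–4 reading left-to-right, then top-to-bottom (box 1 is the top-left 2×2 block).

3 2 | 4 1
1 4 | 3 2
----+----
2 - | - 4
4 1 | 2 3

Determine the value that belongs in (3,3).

Row 3 already contains {2, 4}.
Column 3 already contains {2, 3, 4}.
Its 2×2 block (box 4) already contains {2, 3, 4}.
The only value from 1–4 not eliminated is 1, so (3,3) = 1.

1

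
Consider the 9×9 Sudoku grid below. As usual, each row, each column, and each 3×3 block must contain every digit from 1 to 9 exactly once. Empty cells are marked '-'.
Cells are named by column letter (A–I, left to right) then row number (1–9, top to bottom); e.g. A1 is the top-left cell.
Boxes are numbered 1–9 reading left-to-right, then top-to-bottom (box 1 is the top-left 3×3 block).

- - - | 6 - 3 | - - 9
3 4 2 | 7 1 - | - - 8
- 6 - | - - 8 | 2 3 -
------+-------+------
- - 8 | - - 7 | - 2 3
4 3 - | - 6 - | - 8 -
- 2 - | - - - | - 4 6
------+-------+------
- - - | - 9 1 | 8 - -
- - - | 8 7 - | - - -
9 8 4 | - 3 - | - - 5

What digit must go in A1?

8

Cell A1 itself could take any of {1, 5, 7, 8} by direct elimination.
Consider where 8 can go in row 1.
B1 is out (column B already has a 8).
C1 is out (column C already has a 8).
E1 is out (box 2 already has a 8).
G1 is out (column G already has a 8).
H1 is out (column H already has a 8).
So the only cell in row 1 that can hold 8 is A1.
Therefore A1 = 8.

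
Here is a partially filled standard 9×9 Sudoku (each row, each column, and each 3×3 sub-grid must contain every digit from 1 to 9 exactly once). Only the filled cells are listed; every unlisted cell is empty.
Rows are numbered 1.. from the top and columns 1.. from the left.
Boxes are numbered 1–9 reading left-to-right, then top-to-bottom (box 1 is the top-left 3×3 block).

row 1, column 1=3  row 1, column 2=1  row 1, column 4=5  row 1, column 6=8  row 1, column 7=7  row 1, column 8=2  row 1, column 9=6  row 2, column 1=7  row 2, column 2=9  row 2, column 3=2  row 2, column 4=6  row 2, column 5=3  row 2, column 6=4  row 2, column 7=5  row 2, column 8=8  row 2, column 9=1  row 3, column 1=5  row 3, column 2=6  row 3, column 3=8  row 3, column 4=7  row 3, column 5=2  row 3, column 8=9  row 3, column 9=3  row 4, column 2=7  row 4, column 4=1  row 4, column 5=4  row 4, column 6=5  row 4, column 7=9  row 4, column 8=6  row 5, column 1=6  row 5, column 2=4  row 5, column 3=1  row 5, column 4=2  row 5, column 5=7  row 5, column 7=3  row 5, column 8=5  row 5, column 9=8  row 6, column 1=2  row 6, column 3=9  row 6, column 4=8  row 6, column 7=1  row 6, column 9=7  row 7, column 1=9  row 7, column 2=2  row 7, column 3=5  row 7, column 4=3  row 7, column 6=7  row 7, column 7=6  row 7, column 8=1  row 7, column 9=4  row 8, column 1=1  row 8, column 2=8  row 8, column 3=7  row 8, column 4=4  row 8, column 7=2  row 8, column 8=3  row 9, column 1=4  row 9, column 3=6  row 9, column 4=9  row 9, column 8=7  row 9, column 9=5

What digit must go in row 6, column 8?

4

Row 6 already contains {1, 2, 7, 8, 9}.
Column 8 already contains {1, 2, 3, 5, 6, 7, 8, 9}.
Its 3×3 block (box 6) already contains {1, 3, 5, 6, 7, 8, 9}.
The only value from 1–9 not eliminated is 4, so row 6, column 8 = 4.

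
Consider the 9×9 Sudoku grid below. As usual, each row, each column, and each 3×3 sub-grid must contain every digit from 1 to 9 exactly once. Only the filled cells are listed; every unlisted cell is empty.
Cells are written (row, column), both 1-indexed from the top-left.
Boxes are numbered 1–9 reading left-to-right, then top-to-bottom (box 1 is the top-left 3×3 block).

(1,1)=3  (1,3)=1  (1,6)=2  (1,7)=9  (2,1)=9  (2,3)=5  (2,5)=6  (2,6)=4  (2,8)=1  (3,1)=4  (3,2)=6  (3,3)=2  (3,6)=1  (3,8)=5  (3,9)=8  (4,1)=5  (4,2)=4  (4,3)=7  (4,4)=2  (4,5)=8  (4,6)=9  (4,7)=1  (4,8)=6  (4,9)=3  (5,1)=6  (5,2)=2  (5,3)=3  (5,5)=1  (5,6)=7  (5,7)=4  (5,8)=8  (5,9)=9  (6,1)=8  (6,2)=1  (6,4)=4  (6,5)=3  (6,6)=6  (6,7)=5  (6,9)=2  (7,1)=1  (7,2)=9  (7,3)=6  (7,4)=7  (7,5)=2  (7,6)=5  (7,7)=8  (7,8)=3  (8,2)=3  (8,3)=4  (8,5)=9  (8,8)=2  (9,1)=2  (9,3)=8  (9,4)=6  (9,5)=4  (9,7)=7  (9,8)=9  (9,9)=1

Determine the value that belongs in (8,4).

1

Cell (8,4) itself could take any of {1, 8} by direct elimination.
Consider where 1 can go in column 4.
(1,4) is out (row 1 already has a 1).
(2,4) is out (row 2 already has a 1).
(3,4) is out (row 3 already has a 1).
(5,4) is out (row 5 already has a 1).
So the only cell in column 4 that can hold 1 is (8,4).
Therefore (8,4) = 1.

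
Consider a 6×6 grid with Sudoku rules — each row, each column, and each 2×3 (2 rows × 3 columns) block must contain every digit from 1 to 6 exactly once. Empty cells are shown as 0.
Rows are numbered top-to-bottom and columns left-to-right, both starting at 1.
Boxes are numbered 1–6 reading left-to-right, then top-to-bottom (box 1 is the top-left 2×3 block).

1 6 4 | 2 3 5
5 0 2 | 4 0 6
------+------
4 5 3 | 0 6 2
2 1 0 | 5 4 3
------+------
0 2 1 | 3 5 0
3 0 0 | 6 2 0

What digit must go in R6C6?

Cell R6C6 itself could take any of {1, 4} by direct elimination.
Consider where 1 can go in row 6.
R6C2 is out (column 2 already has a 1).
R6C3 is out (column 3 already has a 1).
So the only cell in row 6 that can hold 1 is R6C6.
Therefore R6C6 = 1.

1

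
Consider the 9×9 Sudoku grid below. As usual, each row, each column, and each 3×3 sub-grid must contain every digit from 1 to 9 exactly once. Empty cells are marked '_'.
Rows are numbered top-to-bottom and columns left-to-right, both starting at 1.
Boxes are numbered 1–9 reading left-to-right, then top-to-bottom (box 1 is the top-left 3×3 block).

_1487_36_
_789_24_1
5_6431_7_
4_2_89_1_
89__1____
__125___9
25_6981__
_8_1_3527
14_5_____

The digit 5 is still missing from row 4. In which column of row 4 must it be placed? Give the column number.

9

Consider where 5 can go in row 4.
r4c2 is out (column 2 already has a 5).
r4c4 is out (column 4 already has a 5).
r4c7 is out (column 7 already has a 5).
So the only cell in row 4 that can hold 5 is r4c9.
That is column 9.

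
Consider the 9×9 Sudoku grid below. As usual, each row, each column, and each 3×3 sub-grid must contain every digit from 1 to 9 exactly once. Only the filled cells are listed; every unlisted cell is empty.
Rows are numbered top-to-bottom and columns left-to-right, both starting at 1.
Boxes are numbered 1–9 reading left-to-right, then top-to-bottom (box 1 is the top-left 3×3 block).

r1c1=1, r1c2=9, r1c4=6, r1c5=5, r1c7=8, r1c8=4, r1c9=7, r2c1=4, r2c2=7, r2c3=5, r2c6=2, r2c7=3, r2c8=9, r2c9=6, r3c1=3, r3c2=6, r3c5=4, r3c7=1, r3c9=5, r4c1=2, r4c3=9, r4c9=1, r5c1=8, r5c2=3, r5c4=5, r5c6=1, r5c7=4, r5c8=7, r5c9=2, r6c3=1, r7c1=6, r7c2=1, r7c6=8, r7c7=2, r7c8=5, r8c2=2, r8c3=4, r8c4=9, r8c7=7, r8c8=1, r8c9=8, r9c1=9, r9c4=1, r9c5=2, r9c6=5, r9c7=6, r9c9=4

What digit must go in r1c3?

Row 1 already contains {1, 4, 5, 6, 7, 8, 9}.
Column 3 already contains {1, 4, 5, 9}.
Its 3×3 block (box 1) already contains {1, 3, 4, 5, 6, 7, 9}.
The only value from 1–9 not eliminated is 2, so r1c3 = 2.

2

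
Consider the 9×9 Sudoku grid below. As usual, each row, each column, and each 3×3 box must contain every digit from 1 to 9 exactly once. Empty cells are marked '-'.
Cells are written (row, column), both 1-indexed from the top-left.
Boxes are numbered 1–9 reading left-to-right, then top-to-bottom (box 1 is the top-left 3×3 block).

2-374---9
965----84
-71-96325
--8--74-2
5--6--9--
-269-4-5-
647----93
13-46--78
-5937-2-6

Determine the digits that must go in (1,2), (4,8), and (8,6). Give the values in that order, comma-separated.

8,6,9

For (1,2):
  Row 1 already contains {2, 3, 4, 7, 9}.
  Column 2 already contains {2, 3, 4, 5, 6, 7}.
  Its 3×3 block (box 1) already contains {1, 2, 3, 5, 6, 7, 9}.
  The only value from 1–9 not eliminated is 8, so (1,2) = 8.
For (4,8):
  Consider where 6 can go in row 4.
  (4,1) is out (column 1 already has a 6).
  (4,2) is out (column 2 already has a 6).
  (4,4) is out (column 4 already has a 6).
  (4,5) is out (column 5 already has a 6).
  So the only cell in row 4 that can hold 6 is (4,8).
  So (4,8) = 6.
For (8,6):
  Consider where 9 can go in box 8.
  (7,4) is out (row 7 already has a 9).
  (7,5) is out (row 7 already has a 9).
  (7,6) is out (row 7 already has a 9).
  (9,6) is out (row 9 already has a 9).
  So the only cell in box 8 that can hold 9 is (8,6).
  So (8,6) = 9.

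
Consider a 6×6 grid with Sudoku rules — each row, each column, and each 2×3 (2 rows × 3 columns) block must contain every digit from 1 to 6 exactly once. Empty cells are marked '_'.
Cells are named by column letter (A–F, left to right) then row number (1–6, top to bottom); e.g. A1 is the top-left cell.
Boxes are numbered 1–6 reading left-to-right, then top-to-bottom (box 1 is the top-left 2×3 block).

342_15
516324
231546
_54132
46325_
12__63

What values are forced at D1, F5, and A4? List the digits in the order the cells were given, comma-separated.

For D1:
  Row 1 already contains {1, 2, 3, 4, 5}.
  Column D already contains {1, 2, 3, 5}.
  Its 2×3 block (box 2) already contains {1, 2, 3, 4, 5}.
  The only value from 1–6 not eliminated is 6, so D1 = 6.
For F5:
  Row 5 already contains {2, 3, 4, 5, 6}.
  Column F already contains {2, 3, 4, 5, 6}.
  Its 2×3 block (box 6) already contains {2, 3, 5, 6}.
  The only value from 1–6 not eliminated is 1, so F5 = 1.
For A4:
  Row 4 already contains {1, 2, 3, 4, 5}.
  Column A already contains {1, 2, 3, 4, 5}.
  Its 2×3 block (box 3) already contains {1, 2, 3, 4, 5}.
  The only value from 1–6 not eliminated is 6, so A4 = 6.

6,1,6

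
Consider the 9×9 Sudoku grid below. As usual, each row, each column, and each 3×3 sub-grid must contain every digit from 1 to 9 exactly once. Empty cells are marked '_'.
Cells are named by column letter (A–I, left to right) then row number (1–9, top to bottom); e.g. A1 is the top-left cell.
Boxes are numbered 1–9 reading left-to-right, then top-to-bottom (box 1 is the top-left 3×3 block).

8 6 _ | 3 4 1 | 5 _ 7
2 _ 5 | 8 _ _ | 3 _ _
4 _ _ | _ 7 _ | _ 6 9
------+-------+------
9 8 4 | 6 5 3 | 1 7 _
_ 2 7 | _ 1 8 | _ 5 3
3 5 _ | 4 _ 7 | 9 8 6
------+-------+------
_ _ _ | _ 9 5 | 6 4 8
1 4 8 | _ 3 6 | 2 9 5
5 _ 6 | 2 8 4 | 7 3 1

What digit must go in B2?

7

Cell B2 itself could take any of {1, 7, 9} by direct elimination.
Consider where 7 can go in box 1.
C1 is out (row 1 already has a 7).
B3 is out (row 3 already has a 7).
C3 is out (row 3 already has a 7).
So the only cell in box 1 that can hold 7 is B2.
Therefore B2 = 7.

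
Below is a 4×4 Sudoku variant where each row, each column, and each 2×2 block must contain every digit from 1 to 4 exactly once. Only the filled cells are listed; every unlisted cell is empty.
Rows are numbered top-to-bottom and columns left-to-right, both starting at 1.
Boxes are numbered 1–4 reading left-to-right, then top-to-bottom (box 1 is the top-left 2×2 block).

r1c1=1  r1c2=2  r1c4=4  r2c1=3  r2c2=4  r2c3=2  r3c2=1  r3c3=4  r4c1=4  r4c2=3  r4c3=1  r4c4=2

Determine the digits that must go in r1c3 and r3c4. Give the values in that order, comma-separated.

For r1c3:
  Row 1 already contains {1, 2, 4}.
  Column 3 already contains {1, 2, 4}.
  Its 2×2 block (box 2) already contains {2, 4}.
  The only value from 1–4 not eliminated is 3, so r1c3 = 3.
For r3c4:
  Row 3 already contains {1, 4}.
  Column 4 already contains {2, 4}.
  Its 2×2 block (box 4) already contains {1, 2, 4}.
  The only value from 1–4 not eliminated is 3, so r3c4 = 3.

3,3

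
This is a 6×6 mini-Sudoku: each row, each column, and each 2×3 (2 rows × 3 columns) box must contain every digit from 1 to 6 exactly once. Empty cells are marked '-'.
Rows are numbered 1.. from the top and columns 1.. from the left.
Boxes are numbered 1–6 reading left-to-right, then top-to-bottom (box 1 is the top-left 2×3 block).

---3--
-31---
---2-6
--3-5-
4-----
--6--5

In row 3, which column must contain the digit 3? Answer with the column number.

Consider where 3 can go in row 3.
row 3, column 1 is out (box 3 already has a 3).
row 3, column 2 is out (column 2 already has a 3).
row 3, column 3 is out (column 3 already has a 3).
So the only cell in row 3 that can hold 3 is row 3, column 5.
That is column 5.

5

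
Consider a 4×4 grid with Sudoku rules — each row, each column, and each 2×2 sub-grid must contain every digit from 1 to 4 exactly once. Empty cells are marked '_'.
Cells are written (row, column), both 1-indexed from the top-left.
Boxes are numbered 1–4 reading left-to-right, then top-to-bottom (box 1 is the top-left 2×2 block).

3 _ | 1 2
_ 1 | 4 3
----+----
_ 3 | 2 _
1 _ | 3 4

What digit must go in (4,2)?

Row 4 already contains {1, 3, 4}.
Column 2 already contains {1, 3}.
Its 2×2 block (box 3) already contains {1, 3}.
The only value from 1–4 not eliminated is 2, so (4,2) = 2.

2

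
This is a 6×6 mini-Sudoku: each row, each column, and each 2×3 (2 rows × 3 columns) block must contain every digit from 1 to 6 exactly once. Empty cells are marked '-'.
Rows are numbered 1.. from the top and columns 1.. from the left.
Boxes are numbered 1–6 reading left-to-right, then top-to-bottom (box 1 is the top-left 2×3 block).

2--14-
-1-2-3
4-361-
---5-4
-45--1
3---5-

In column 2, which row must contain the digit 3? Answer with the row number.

1

Consider where 3 can go in column 2.
row 3, column 2 is out (row 3 already has a 3).
row 4, column 2 is out (box 3 already has a 3).
row 6, column 2 is out (row 6 already has a 3).
So the only cell in column 2 that can hold 3 is row 1, column 2.
That is row 1.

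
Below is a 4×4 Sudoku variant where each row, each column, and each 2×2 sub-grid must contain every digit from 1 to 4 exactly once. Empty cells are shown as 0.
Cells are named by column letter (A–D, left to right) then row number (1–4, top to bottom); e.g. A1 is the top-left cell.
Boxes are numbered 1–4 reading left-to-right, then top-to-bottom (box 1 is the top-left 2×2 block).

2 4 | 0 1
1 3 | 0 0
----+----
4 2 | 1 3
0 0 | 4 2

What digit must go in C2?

Row 2 already contains {1, 3}.
Column C already contains {1, 4}.
Its 2×2 block (box 2) already contains {1}.
The only value from 1–4 not eliminated is 2, so C2 = 2.

2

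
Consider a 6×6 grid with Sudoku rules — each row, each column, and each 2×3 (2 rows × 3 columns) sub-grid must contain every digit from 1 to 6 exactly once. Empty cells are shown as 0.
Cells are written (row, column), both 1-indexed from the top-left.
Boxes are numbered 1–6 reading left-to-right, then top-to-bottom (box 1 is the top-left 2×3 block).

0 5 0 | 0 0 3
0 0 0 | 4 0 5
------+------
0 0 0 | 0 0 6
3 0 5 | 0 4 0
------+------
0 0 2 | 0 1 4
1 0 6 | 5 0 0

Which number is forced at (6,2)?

Cell (6,2) itself could take any of {3, 4} by direct elimination.
Consider where 4 can go in box 5.
(5,1) is out (row 5 already has a 4).
(5,2) is out (row 5 already has a 4).
So the only cell in box 5 that can hold 4 is (6,2).
Therefore (6,2) = 4.

4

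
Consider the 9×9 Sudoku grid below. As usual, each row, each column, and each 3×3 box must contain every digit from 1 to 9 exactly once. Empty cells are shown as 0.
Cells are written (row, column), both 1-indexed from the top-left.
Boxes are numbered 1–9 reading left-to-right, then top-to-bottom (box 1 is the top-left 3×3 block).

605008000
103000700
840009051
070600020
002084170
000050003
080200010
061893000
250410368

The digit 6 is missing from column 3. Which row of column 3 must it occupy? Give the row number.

Consider where 6 can go in column 3.
(3,3) is out (box 1 already has a 6).
(4,3) is out (row 4 already has a 6).
(7,3) is out (box 7 already has a 6).
(9,3) is out (row 9 already has a 6).
So the only cell in column 3 that can hold 6 is (6,3).
That is row 6.

6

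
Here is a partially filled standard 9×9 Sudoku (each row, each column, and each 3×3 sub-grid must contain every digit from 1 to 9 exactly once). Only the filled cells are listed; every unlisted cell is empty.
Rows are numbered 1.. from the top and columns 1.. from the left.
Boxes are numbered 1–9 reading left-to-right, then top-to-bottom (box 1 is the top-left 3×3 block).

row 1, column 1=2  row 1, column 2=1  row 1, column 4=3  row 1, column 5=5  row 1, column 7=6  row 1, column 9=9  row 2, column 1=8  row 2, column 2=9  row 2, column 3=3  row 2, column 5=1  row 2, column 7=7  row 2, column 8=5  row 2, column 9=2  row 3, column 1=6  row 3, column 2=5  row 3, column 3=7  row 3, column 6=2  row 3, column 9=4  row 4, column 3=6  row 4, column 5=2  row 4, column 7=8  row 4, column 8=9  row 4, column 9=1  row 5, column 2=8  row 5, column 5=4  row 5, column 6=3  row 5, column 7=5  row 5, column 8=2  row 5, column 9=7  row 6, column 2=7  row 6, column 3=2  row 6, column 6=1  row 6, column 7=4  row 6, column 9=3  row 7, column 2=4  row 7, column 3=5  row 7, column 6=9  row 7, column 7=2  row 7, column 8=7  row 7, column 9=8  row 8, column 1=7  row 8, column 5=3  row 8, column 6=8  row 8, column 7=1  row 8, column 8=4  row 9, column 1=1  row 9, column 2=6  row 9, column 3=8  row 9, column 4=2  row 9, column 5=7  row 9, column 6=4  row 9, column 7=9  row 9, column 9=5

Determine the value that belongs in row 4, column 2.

3

Row 4 already contains {1, 2, 6, 8, 9}.
Column 2 already contains {1, 4, 5, 6, 7, 8, 9}.
Its 3×3 block (box 4) already contains {2, 6, 7, 8}.
The only value from 1–9 not eliminated is 3, so row 4, column 2 = 3.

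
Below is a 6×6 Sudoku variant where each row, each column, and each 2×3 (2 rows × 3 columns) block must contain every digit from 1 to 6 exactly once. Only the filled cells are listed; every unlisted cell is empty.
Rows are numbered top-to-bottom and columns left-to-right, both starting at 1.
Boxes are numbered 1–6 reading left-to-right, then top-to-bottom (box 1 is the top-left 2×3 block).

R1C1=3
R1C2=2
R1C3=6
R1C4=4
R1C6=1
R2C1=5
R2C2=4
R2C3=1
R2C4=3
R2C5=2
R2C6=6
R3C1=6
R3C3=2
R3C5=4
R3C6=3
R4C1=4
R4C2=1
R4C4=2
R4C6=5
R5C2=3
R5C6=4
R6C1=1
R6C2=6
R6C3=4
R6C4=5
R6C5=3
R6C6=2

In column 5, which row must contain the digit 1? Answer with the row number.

5

Consider where 1 can go in column 5.
R1C5 is out (row 1 already has a 1).
R4C5 is out (row 4 already has a 1).
So the only cell in column 5 that can hold 1 is R5C5.
That is row 5.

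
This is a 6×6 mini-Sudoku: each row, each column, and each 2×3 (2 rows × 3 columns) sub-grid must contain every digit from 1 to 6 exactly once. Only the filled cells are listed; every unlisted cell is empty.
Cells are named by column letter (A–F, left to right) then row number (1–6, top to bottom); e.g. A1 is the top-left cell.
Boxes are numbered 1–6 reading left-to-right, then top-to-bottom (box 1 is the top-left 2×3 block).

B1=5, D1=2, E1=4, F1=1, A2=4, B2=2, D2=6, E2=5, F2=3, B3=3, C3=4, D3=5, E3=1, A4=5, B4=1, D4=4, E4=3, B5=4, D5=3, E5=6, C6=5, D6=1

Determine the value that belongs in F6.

Cell F6 itself could take any of {2, 4} by direct elimination.
Consider where 4 can go in row 6.
A6 is out (column A already has a 4).
B6 is out (column B already has a 4).
E6 is out (column E already has a 4).
So the only cell in row 6 that can hold 4 is F6.
Therefore F6 = 4.

4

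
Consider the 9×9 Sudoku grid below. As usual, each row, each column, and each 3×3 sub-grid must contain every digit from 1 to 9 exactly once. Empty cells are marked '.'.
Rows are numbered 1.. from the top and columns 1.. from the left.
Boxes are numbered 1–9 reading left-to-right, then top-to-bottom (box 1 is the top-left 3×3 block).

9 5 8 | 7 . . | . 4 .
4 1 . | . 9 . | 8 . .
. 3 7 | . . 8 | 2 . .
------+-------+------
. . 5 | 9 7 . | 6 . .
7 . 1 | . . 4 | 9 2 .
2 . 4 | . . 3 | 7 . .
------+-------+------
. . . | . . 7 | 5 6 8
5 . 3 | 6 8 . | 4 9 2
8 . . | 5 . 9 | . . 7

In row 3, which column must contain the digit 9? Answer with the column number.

Consider where 9 can go in row 3.
row 3, column 1 is out (column 1 already has a 9).
row 3, column 4 is out (column 4 already has a 9).
row 3, column 5 is out (column 5 already has a 9).
row 3, column 8 is out (column 8 already has a 9).
So the only cell in row 3 that can hold 9 is row 3, column 9.
That is column 9.

9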